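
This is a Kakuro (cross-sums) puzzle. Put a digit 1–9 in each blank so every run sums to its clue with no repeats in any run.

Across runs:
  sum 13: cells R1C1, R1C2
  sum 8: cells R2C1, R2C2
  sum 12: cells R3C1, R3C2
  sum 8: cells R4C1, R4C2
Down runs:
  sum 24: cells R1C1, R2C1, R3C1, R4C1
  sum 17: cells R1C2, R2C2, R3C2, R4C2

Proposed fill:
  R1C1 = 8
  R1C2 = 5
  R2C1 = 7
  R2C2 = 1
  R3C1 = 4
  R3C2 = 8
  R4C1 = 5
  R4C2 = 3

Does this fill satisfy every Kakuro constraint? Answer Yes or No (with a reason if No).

Across: 8+5=13; 7+1=8; 4+8=12; 5+3=8. Down: 8+7+4+5=24; 5+1+8+3=17. No digit repeats within any run.

Yes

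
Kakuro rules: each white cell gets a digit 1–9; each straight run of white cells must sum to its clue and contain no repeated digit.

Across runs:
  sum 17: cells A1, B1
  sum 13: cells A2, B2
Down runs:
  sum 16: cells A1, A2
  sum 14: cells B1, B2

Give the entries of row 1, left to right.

9 8

17 in 2 cells must be {8,9}; 16 in 2 cells must be {7,9}.
The 17 across and the 16 down share only 9, so A1 = 9.
B1 = 17 − 9 = 8 completes the 17 across.
A2 = 16 − 9 = 7 completes the 16 down.
B2 = 13 − 7 = 6 completes the 13 across.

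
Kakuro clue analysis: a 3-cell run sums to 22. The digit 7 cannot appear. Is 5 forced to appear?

The only way to make 22 from 3 distinct digits under that restriction is {5,8,9}, which contains 5.

Yes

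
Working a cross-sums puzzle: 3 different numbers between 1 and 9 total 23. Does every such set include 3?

The only way to make 23 from 3 distinct digits is {6,8,9}, which does not contain 3.

No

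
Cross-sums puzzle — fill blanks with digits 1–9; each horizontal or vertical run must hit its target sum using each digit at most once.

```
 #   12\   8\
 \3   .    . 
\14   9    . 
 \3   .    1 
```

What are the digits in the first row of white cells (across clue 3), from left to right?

1 2

3 in 2 cells must be {1,2}.
R1C2 = 2: the only remaining digit allowed by both the 3 across and the 8 down.
R2C2 = 14 − 9 = 5 completes the 14 across.
R3C1 = 3 − 1 = 2 completes the 3 across.
R1C1 = 3 − 2 = 1 completes the 3 across.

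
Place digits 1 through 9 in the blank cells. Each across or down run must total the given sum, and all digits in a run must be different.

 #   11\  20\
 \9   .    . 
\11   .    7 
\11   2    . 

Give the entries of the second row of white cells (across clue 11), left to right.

R2C1 = 11 − 7 = 4 completes the 11 across.
R3C2 = 11 − 2 = 9 completes the 11 across.
R1C1 = 11 − 6 = 5 completes the 11 down.
R1C2 = 9 − 5 = 4 completes the 9 across.

4, 7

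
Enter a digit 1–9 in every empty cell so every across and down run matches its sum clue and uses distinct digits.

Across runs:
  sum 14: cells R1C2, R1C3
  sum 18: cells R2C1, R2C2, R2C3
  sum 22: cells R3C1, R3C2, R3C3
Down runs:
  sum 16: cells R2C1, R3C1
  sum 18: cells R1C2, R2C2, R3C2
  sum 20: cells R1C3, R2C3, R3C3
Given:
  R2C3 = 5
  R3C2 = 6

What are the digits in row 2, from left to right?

9 4 5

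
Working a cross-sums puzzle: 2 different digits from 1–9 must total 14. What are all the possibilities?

{5,9}; {6,8}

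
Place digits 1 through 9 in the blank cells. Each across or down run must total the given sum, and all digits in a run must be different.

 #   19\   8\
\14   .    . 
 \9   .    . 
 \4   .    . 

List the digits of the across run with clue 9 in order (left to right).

7 2

4 in 2 cells must be {1,3}.
The 14 across and the 8 down share only 5, so R1C2 = 5.
The 4 across and the 19 down share only 3, so R3C1 = 3.
R3C2 = 4 − 3 = 1 completes the 4 across.
R1C1 = 14 − 5 = 9 completes the 14 across.
R2C1 = 19 − 12 = 7 completes the 19 down.
R2C2 = 9 − 7 = 2 completes the 9 across.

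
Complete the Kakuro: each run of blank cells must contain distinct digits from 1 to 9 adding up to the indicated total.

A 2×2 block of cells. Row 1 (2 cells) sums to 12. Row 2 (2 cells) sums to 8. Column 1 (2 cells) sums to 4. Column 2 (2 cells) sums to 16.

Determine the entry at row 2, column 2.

4 in 2 cells must be {1,3}; 16 in 2 cells must be {7,9}.
The 12 across and the 4 down share only 3, so (1,1) = 3.
(1,2) = 12 − 3 = 9 completes the 12 across.
(2,1) = 4 − 3 = 1 completes the 4 down.
(2,2) = 8 − 1 = 7 completes the 8 across.

7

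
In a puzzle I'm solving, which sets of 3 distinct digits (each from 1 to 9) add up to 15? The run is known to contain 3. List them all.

3 distinct digits from 1–9 sum between 6 and 24.
Keeping only sets containing 3.

{3,4,8}; {3,5,7}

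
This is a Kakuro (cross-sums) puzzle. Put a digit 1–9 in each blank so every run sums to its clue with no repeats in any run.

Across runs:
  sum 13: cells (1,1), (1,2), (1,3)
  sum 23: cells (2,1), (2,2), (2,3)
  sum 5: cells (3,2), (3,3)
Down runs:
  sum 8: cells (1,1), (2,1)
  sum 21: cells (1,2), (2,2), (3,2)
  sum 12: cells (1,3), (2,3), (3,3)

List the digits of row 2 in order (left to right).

6 9 8

23 in 3 cells must be {6,8,9}.
Only 6 fits (2,1) under both its across sum 23 and down sum 8.
The 5 across and the 21 down share only 4, so (3,2) = 4.
(3,3) = 5 − 4 = 1 completes the 5 across.
(1,1) = 8 − 6 = 2 completes the 8 down.
(1,2) = 8: the only remaining digit allowed by both the 13 across and the 21 down.
(1,3) = 13 − 10 = 3 completes the 13 across.
(2,2) = 21 − 12 = 9 completes the 21 down.
(2,3) = 23 − 15 = 8 completes the 23 across.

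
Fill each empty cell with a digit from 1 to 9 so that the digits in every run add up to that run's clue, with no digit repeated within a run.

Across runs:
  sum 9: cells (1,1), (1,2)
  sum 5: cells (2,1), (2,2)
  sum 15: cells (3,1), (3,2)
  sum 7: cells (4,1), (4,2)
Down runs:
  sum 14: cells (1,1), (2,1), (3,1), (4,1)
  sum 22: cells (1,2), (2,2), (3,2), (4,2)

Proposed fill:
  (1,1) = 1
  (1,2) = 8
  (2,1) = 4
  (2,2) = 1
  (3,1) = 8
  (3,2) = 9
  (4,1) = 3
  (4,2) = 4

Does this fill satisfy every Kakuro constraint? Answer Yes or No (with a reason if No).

No — the across run (3,1)–(3,2) sums to 17, not 15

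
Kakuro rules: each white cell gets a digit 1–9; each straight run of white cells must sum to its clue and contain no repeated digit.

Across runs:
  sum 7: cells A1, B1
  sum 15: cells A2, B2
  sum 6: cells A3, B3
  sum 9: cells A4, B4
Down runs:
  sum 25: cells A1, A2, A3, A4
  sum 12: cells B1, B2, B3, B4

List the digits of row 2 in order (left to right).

Only 6 fits B2 under both its across sum 15 and down sum 12.
A2 = 15 − 6 = 9 completes the 15 across.
Nothing is forced directly, so branch on B3, whose candidates are 1 or 2. If B3 = 2: that forces A3 = 4, A1 = 5, after which B1 would have to be in {2} for the 7 across but in {1,3} for the 12 down — contradiction. So B3 = 1.
A3 = 6 − 1 = 5 completes the 6 across.
No cell is forced outright now. A1 can only be 3 or 4 (the digits allowed by both its 7 across and its 25 down). If A1 = 3: then B1 would have to be in {4} for the 7 across but in {2,3} for the 12 down — contradiction. So A1 = 4.
B1 = 7 − 4 = 3 completes the 7 across.
A4 = 25 − 18 = 7 completes the 25 down.
B4 = 9 − 7 = 2 completes the 9 across.

9 6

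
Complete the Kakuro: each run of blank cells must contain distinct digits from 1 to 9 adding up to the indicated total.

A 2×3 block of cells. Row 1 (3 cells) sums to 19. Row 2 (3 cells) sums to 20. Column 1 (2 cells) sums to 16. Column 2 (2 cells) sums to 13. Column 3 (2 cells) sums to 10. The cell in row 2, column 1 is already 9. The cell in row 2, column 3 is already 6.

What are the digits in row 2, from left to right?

16 in 2 cells must be {7,9}.
(1,1) = 16 − 9 = 7 completes the 16 down.
(1,3) = 10 − 6 = 4 completes the 10 down.
(2,2) = 20 − 15 = 5 completes the 20 across.
(1,2) = 19 − 11 = 8 completes the 19 across.

9 5 6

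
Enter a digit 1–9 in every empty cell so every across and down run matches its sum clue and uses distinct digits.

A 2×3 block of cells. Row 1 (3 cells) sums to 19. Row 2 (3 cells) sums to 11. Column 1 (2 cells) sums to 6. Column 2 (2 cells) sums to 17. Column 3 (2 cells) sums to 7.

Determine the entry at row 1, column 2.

17 in 2 cells must be {8,9}.
The 11 across and the 17 down share only 8, so (2,2) = 8.
(1,2) = 17 − 8 = 9 completes the 17 down.
Nothing is forced directly, so branch on (1,1), whose candidates are 2 or 4. If (1,1) = 2: then (1,3) would have to be in {8} for the 19 across but in {1,2,3,4,5,6} for the 7 down — contradiction. So (1,1) = 4.
(1,3) = 19 − 13 = 6 completes the 19 across.
(2,1) = 6 − 4 = 2 completes the 6 down.
(2,3) = 11 − 10 = 1 completes the 11 across.

9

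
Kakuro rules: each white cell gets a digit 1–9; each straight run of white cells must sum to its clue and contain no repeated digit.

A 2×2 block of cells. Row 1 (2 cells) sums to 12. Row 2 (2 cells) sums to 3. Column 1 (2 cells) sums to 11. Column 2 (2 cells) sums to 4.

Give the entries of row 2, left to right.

2 1

3 in 2 cells must be {1,2}; 4 in 2 cells must be {1,3}.
The 12 across and the 4 down share only 3, so (1,2) = 3.
The 3 across and the 11 down share only 2, so (2,1) = 2.
(2,2) = 3 − 2 = 1 completes the 3 across.
(1,1) = 12 − 3 = 9 completes the 12 across.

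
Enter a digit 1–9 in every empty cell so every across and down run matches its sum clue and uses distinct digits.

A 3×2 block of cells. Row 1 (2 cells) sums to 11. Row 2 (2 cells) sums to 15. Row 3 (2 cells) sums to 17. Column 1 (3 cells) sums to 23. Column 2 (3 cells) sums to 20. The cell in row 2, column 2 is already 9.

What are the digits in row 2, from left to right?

17 in 2 cells must be {8,9}; 23 in 3 cells must be {6,8,9}.
(2,1) = 15 − 9 = 6 completes the 15 across.
(3,2) = 8: the only remaining digit allowed by both the 17 across and the 20 down.
(1,2) = 20 − 17 = 3 completes the 20 down.
(3,1) = 17 − 8 = 9 completes the 17 across.
(1,1) = 11 − 3 = 8 completes the 11 across.

6 9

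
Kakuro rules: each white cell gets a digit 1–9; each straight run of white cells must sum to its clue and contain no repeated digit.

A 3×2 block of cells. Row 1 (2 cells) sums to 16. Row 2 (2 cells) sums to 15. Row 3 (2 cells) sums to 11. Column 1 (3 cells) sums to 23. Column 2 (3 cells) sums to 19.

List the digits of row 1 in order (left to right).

9 7

16 in 2 cells must be {7,9}; 23 in 3 cells must be {6,8,9}.
The 16 across and the 23 down share only 9, so (1,1) = 9.
(1,2) = 16 − 9 = 7 completes the 16 across.
Nothing is forced directly, so branch on (2,1), whose candidates are 6 or 8. If (2,1) = 8: then (2,2) would have to be in {7} for the 15 across but in {3,4,8,9} for the 19 down — contradiction. So (2,1) = 6.
(2,2) = 15 − 6 = 9 completes the 15 across.
(3,1) = 23 − 15 = 8 completes the 23 down.
(3,2) = 11 − 8 = 3 completes the 11 across.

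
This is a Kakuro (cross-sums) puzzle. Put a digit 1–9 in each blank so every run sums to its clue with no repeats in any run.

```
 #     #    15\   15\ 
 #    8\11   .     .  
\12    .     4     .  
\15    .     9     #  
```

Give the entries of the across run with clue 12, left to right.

2, 4, 6

R1C2 = 15 − 13 = 2 completes the 15 down.
R1C3 = 11 − 2 = 9 completes the 11 across.
R2C3 = 15 − 9 = 6 completes the 15 down.
R3C1 = 15 − 9 = 6 completes the 15 across.
R2C1 = 12 − 10 = 2 completes the 12 across.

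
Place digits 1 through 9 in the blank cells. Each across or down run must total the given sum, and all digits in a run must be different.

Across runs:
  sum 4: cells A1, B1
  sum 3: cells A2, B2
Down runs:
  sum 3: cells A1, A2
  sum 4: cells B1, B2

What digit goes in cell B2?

4 in 2 cells must be {1,3}; 3 in 2 cells must be {1,2}.
The 4 across and the 3 down share only 1, so A1 = 1.
B1 = 4 − 1 = 3 completes the 4 across.
A2 = 3 − 1 = 2 completes the 3 down.
B2 = 3 − 2 = 1 completes the 3 across.

1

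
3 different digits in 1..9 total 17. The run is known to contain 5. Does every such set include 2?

No

Counterexample: {3,5,9} sums to 17 under that restriction without using 2.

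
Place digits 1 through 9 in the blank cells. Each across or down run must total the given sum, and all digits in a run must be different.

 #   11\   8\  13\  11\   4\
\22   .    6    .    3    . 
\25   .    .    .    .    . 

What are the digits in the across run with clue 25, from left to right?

7 2 5 8 3

4 in 2 cells must be {1,3}.
R1C5 = 1: the only remaining digit allowed by both the 22 across and the 4 down.
R2C2 = 8 − 6 = 2 completes the 8 down.
R2C4 = 11 − 3 = 8 completes the 11 down.
R2C5 = 4 − 1 = 3 completes the 4 down.
No cell is forced outright now. R2C1 can only be 5 or 7 (the digits allowed by both its 25 across and its 11 down). If R2C1 = 5: then R1C1 would have to be in {4,5,7,8} for the 22 across but in {6} for the 11 down — contradiction. So R2C1 = 7.
R1C1 = 11 − 7 = 4 completes the 11 down.
R1C3 = 22 − 14 = 8 completes the 22 across.
R2C3 = 25 − 20 = 5 completes the 25 across.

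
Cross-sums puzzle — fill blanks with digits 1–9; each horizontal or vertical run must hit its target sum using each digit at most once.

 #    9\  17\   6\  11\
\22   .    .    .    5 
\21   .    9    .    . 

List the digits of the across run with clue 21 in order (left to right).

2 9 4 6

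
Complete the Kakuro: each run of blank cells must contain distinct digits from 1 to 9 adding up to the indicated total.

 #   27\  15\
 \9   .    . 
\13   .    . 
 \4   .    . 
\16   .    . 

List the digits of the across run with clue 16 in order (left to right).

9, 7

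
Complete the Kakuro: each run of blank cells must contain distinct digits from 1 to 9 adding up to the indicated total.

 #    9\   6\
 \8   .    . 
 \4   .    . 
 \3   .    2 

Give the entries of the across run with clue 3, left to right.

1 2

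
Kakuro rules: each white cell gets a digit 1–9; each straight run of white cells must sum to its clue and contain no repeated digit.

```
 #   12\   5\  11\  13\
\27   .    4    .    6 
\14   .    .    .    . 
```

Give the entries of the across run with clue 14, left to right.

R2C2 = 5 − 4 = 1 completes the 5 down.
R2C4 = 13 − 6 = 7 completes the 13 down.
R2C1 = 4: the only remaining digit allowed by both the 14 across and the 12 down.
R2C3 = 14 − 12 = 2 completes the 14 across.
R1C1 = 12 − 4 = 8 completes the 12 down.
R1C3 = 27 − 18 = 9 completes the 27 across.

4, 1, 2, 7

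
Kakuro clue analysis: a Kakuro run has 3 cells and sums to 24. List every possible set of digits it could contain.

3 distinct digits from 1–9 sum between 6 and 24.
Only one set works: {7,8,9}.

{7,8,9}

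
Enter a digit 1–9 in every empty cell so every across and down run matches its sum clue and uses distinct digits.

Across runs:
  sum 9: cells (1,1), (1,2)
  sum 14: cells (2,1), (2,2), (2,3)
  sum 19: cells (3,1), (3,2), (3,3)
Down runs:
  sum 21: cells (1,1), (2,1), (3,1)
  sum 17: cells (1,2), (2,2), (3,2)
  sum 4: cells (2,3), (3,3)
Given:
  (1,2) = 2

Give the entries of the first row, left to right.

7 2

4 in 2 cells must be {1,3}.
(1,1) = 9 − 2 = 7 completes the 9 across.
(3,3) = 3: only digit in both the 19-across and 4-down candidate sets.
(2,3) = 4 − 3 = 1 completes the 4 down.
(3,1) = 9: the only remaining digit allowed by both the 19 across and the 21 down.
(3,2) = 19 − 12 = 7 completes the 19 across.
(2,1) = 21 − 16 = 5 completes the 21 down.
(2,2) = 14 − 6 = 8 completes the 14 across.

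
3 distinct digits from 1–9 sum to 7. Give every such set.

3 distinct digits from 1–9 sum between 6 and 24.
Only one set works: {1,2,4}.

{1,2,4}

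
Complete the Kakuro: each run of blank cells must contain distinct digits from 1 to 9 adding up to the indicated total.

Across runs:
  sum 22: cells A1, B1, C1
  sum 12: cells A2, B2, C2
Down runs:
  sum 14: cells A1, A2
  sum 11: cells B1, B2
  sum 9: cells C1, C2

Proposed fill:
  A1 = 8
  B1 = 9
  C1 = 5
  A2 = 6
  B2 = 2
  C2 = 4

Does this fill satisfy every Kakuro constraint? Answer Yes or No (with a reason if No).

Yes

Across: 8+9+5=22; 6+2+4=12. Down: 8+6=14; 9+2=11; 5+4=9. No digit repeats within any run.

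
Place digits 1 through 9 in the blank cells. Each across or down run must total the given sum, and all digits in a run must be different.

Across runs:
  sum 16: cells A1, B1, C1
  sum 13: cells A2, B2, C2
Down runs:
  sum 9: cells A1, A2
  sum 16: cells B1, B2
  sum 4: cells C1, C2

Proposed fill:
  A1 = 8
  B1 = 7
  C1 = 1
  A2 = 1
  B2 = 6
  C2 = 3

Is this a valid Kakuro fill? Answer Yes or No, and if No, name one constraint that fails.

No — the down run B1–B2 sums to 13, not 16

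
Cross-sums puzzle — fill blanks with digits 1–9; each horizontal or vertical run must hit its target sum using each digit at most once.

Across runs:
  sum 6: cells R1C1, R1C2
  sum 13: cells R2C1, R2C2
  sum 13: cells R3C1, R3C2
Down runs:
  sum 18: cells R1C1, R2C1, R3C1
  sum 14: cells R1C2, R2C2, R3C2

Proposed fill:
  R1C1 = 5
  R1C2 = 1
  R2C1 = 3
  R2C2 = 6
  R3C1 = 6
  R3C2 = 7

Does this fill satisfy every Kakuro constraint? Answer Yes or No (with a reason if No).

No — the down run R1C1–R3C1 sums to 14, not 18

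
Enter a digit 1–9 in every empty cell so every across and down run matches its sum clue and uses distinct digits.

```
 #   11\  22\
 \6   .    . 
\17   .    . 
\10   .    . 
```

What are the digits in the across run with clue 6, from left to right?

1, 5

17 in 2 cells must be {8,9}.
The 6 across and the 22 down share only 5, so R1C2 = 5.
The 17 across and the 11 down share only 8, so R2C1 = 8.
R2C2 = 17 − 8 = 9 completes the 17 across.
R3C2 = 22 − 14 = 8 completes the 22 down.
R1C1 = 6 − 5 = 1 completes the 6 across.
R3C1 = 10 − 8 = 2 completes the 10 across.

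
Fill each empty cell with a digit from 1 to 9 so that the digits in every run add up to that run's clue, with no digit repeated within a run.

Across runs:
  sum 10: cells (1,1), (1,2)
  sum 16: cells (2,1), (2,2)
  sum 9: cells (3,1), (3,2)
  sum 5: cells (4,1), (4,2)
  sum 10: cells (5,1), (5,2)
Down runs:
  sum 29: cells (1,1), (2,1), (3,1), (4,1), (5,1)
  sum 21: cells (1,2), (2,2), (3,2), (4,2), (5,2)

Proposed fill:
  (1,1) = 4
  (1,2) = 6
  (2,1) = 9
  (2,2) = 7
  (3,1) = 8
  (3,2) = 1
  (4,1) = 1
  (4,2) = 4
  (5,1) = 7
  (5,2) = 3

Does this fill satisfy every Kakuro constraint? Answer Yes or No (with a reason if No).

Yes

Across: 4+6=10; 9+7=16; 8+1=9; 1+4=5; 7+3=10. Down: 4+9+8+1+7=29; 6+7+1+4+3=21. No digit repeats within any run.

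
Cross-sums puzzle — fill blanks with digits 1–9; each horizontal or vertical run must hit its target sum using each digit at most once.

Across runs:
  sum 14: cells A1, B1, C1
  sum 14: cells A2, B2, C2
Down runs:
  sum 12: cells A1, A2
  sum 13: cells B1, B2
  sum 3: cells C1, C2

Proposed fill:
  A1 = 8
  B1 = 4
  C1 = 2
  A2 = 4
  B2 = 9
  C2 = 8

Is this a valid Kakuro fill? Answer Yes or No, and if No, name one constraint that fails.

No — the across run A2–C2 sums to 21, not 14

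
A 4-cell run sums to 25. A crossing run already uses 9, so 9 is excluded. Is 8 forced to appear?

Yes

The only way to make 25 from 4 distinct digits under that restriction is {4,6,7,8}, which contains 8.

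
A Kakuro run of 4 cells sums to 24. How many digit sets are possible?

4 distinct digits from 1–9 sum between 10 and 30.

8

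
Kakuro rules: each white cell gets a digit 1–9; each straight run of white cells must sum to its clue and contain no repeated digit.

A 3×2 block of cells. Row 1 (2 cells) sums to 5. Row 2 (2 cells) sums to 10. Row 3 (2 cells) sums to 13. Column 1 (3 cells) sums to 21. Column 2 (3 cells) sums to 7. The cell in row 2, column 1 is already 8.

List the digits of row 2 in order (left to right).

8 2

7 in 3 cells must be {1,2,4}.
Given what's placed, (1,1) must be 4 to fit the 5 across and 21 down.
(1,2) = 5 − 4 = 1 completes the 5 across.
(2,2) = 10 − 8 = 2 completes the 10 across.
(3,1) = 21 − 12 = 9 completes the 21 down.
(3,2) = 13 − 9 = 4 completes the 13 across.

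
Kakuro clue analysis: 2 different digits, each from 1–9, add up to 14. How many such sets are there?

2 distinct digits from 1–9 sum between 3 and 17.
Enumerating: {5,9}, {6,8}.

2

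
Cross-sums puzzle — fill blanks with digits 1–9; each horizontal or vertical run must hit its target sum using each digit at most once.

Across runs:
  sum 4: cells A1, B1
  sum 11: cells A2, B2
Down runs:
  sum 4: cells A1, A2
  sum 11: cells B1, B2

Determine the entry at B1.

4 in 2 cells must be {1,3}.
The 4 across and the 11 down share only 3, so B1 = 3.
The 11 across and the 4 down share only 3, so A2 = 3.
B2 = 11 − 3 = 8 completes the 11 across.
A1 = 4 − 3 = 1 completes the 4 across.

3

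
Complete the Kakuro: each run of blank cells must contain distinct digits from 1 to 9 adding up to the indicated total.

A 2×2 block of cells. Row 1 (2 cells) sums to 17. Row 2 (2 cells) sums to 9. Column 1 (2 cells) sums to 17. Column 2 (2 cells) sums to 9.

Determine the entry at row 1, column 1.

9

17 in 2 cells must be {8,9}.
The 17 across and the 9 down share only 8, so (1,2) = 8.
The 9 across and the 17 down share only 8, so (2,1) = 8.
(2,2) = 9 − 8 = 1 completes the 9 across.
(1,1) = 17 − 8 = 9 completes the 17 across.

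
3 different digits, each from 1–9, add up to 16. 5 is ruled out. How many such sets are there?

5

3 distinct digits from 1–9 sum between 6 and 24.
Dropping sets that contain 5.
Enumerating: {1,6,9}, {1,7,8}, {2,6,8}, {3,4,9}, {3,6,7}.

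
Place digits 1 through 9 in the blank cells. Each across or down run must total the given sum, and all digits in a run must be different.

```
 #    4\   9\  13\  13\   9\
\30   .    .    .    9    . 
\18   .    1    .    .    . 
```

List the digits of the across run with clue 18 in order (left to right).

4 in 2 cells must be {1,3}.
R1C2 = 9 − 1 = 8 completes the 9 down.
Given what's placed, R2C1 must be 3 to fit the 18 across and 4 down.
R2C4 = 13 − 9 = 4 completes the 13 down.
R1C1 = 4 − 3 = 1 completes the 4 down.
Given what's placed, R2C3 must be 8 to fit the 18 across and 13 down.
R2C5 = 18 − 16 = 2 completes the 18 across.

3 1 8 4 2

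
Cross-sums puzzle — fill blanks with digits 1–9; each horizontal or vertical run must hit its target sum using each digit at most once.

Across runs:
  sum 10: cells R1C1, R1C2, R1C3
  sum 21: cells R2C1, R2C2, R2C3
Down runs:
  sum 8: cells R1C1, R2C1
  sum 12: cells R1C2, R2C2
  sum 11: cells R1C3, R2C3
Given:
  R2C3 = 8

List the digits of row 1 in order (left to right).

2, 5, 3

R1C3 = 11 − 8 = 3 completes the 11 down.
R1C2 = 5: the only remaining digit allowed by both the 10 across and the 12 down.
R2C2 = 12 − 5 = 7 completes the 12 down.
R1C1 = 10 − 8 = 2 completes the 10 across.
R2C1 = 21 − 15 = 6 completes the 21 across.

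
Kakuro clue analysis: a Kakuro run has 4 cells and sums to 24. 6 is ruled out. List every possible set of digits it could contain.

{2,5,8,9}; {3,4,8,9}; {3,5,7,9}; {4,5,7,8}

4 distinct digits from 1–9 sum between 10 and 30.
Dropping sets that contain 6.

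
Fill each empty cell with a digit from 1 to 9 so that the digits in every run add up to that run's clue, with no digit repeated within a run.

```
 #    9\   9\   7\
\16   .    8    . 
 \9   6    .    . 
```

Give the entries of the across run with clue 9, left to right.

R1C1 = 9 − 6 = 3 completes the 9 down.
R1C3 = 16 − 11 = 5 completes the 16 across.
R2C2 = 9 − 8 = 1 completes the 9 down.
R2C3 = 9 − 7 = 2 completes the 9 across.

6, 1, 2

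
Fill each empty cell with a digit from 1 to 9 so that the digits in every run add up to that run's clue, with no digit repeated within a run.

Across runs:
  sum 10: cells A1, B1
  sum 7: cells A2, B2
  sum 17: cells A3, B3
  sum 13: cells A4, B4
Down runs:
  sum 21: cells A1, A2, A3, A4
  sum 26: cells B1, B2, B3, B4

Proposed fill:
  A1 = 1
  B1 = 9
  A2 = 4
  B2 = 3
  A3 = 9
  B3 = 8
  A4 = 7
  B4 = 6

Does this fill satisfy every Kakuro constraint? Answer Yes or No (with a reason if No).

Across: 1+9=10; 4+3=7; 9+8=17; 7+6=13. Down: 1+4+9+7=21; 9+3+8+6=26. No digit repeats within any run.

Yes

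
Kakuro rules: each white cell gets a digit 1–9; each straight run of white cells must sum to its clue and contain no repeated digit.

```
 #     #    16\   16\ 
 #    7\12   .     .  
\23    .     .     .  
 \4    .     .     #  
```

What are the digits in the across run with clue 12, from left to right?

5 7

23 in 3 cells must be {6,8,9}; 4 in 2 cells must be {1,3}; 16 in 2 cells must be {7,9}.
The 23 across and the 7 down share only 6, so R2C1 = 6.
R2C3 = 9: the only remaining digit allowed by both the 23 across and the 16 down.
R3C1 = 7 − 6 = 1 completes the 7 down.
R3C2 = 4 − 1 = 3 completes the 4 across.
R1C3 = 16 − 9 = 7 completes the 16 down.
R2C2 = 23 − 15 = 8 completes the 23 across.
R1C2 = 12 − 7 = 5 completes the 12 across.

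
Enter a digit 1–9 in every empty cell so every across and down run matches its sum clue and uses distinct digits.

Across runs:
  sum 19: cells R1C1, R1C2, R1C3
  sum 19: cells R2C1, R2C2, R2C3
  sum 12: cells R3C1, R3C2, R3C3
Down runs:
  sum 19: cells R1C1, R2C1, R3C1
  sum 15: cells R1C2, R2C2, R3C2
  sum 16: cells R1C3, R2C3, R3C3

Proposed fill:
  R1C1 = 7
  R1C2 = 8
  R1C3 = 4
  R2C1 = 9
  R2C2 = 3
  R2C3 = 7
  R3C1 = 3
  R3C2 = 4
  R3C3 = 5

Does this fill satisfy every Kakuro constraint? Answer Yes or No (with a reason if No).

Across: 7+8+4=19; 9+3+7=19; 3+4+5=12. Down: 7+9+3=19; 8+3+4=15; 4+7+5=16. No digit repeats within any run.

Yes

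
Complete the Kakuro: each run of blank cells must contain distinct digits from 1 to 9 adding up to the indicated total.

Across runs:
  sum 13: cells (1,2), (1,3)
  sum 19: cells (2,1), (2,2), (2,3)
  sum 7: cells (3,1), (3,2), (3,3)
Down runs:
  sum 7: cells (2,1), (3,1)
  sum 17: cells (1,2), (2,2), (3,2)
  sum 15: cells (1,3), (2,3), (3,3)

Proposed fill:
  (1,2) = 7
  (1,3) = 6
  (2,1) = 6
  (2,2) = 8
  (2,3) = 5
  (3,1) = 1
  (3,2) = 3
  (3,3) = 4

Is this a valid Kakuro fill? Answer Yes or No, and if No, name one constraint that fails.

No — the across run (3,1)–(3,3) sums to 8, not 7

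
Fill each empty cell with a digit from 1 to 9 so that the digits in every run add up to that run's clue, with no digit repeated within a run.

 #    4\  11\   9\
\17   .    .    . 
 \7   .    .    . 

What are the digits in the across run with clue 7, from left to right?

7 in 3 cells must be {1,2,4}; 4 in 2 cells must be {1,3}.
The 7 across and the 4 down share only 1, so R2C1 = 1.
R1C1 = 4 − 1 = 3 completes the 4 down.
Nothing is forced directly, so branch on R2C2, whose candidates are 2 or 4. If R2C2 = 4: then R1C2 would have to be in {5,6,8,9} for the 17 across but in {7} for the 11 down — contradiction. So R2C2 = 2.
R1C2 = 11 − 2 = 9 completes the 11 down.
R1C3 = 17 − 12 = 5 completes the 17 across.
R2C3 = 7 − 3 = 4 completes the 7 across.

1, 2, 4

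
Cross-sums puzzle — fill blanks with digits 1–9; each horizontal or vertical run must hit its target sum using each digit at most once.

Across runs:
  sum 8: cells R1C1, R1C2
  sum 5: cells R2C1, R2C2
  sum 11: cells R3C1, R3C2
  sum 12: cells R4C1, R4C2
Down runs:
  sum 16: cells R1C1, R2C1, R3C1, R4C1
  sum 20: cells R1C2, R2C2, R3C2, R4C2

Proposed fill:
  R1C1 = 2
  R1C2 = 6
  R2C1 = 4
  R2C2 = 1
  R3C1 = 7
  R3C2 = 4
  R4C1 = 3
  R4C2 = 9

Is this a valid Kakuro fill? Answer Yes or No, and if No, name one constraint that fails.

Yes

Across: 2+6=8; 4+1=5; 7+4=11; 3+9=12. Down: 2+4+7+3=16; 6+1+4+9=20. No digit repeats within any run.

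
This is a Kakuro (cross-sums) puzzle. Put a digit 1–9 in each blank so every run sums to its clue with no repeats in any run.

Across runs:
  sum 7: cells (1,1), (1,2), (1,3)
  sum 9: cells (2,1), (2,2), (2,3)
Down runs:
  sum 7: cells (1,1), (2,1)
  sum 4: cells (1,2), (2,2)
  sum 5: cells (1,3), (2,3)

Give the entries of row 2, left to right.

7 in 3 cells must be {1,2,4}; 4 in 2 cells must be {1,3}.
The 7 across and the 4 down share only 1, so (1,2) = 1.
(2,2) = 4 − 1 = 3 completes the 4 down.
Nothing is forced directly, so branch on (1,1), whose candidates are 2 or 4. If (1,1) = 4: that forces (1,3) = 2, after which (2,1) would have to be in {1,2,4,5} for the 9 across but in {3} for the 7 down — contradiction. So (1,1) = 2.
(1,3) = 7 − 3 = 4 completes the 7 across.
(2,1) = 7 − 2 = 5 completes the 7 down.
(2,3) = 9 − 8 = 1 completes the 9 across.

5 3 1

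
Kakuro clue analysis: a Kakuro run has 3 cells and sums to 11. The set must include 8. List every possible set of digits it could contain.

{1,2,8}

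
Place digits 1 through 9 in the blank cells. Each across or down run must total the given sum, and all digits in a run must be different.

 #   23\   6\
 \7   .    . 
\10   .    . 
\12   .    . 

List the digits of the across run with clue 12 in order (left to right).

9, 3

23 in 3 cells must be {6,8,9}; 6 in 3 cells must be {1,2,3}.
The 7 across and the 23 down share only 6, so R1C1 = 6.
R1C2 = 7 − 6 = 1 completes the 7 across.
Given what's placed, R3C2 must be 3 to fit the 12 across and 6 down.
R2C2 = 6 − 4 = 2 completes the 6 down.
R3C1 = 12 − 3 = 9 completes the 12 across.
R2C1 = 10 − 2 = 8 completes the 10 across.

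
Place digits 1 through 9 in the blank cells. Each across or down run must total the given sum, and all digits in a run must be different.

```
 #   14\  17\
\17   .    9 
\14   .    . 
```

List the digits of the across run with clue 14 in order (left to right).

6, 8

17 in 2 cells must be {8,9}.
R1C1 = 17 − 9 = 8 completes the 17 across.
R2C1 = 14 − 8 = 6 completes the 14 down.
R2C2 = 14 − 6 = 8 completes the 14 across.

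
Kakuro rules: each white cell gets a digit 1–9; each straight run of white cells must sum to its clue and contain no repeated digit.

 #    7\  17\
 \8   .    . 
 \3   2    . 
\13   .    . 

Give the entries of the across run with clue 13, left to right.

3 in 2 cells must be {1,2}; 7 in 3 cells must be {1,2,4}.
R1C1 = 1: the only remaining digit allowed by both the 8 across and the 7 down.
R1C2 = 8 − 1 = 7 completes the 8 across.
R2C2 = 3 − 2 = 1 completes the 3 across.
R3C1 = 7 − 3 = 4 completes the 7 down.
R3C2 = 13 − 4 = 9 completes the 13 across.

4, 9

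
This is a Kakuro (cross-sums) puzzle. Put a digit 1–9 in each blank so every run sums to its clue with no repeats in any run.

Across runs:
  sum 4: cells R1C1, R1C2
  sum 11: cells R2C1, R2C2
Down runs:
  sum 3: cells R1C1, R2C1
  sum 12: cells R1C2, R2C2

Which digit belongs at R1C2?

4 in 2 cells must be {1,3}; 3 in 2 cells must be {1,2}.
The 4 across and the 3 down share only 1, so R1C1 = 1.
R1C2 = 4 − 1 = 3 completes the 4 across.
R2C1 = 3 − 1 = 2 completes the 3 down.
R2C2 = 11 − 2 = 9 completes the 11 across.

3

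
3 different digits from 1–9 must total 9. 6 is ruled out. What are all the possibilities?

3 distinct digits from 1–9 sum between 6 and 24.
Dropping sets that contain 6.

{1,3,5}; {2,3,4}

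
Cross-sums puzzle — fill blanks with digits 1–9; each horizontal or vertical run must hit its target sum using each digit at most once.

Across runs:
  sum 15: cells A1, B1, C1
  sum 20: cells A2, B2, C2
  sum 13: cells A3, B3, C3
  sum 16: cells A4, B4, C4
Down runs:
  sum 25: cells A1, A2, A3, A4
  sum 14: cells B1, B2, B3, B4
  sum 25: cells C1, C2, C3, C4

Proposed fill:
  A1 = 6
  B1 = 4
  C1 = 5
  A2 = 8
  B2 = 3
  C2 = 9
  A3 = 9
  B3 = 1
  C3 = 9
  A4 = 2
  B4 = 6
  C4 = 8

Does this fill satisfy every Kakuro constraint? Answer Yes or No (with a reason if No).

No — the across run A3–C3 sums to 19, not 13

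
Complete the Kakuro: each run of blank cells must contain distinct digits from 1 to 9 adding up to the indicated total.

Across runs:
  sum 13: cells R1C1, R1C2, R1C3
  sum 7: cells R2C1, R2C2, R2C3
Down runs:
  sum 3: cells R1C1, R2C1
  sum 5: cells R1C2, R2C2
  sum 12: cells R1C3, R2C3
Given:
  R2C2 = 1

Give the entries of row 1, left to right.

7 in 3 cells must be {1,2,4}; 3 in 2 cells must be {1,2}.
R1C2 = 5 − 1 = 4 completes the 5 down.
R2C1 = 2: the only remaining digit allowed by both the 7 across and the 3 down.
R2C3 = 7 − 3 = 4 completes the 7 across.
R1C1 = 3 − 2 = 1 completes the 3 down.
R1C3 = 13 − 5 = 8 completes the 13 across.

1, 4, 8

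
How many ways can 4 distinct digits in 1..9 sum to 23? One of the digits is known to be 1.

2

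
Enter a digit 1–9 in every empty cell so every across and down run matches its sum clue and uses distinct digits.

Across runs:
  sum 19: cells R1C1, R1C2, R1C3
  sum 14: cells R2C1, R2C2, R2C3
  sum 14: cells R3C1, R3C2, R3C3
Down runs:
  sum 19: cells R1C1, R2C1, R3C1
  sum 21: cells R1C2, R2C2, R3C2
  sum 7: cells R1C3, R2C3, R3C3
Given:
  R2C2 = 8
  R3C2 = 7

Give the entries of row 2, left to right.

4 8 2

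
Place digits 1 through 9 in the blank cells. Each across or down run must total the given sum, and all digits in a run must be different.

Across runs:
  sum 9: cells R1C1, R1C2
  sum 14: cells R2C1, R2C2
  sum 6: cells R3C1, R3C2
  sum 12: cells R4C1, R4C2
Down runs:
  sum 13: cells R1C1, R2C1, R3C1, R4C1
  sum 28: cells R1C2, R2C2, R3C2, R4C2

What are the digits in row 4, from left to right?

Nothing is forced directly, so branch on R2C1, whose candidates are 5 or 6. If R2C1 = 6: that forces R2C2 = 8, R4C1 = 4, after which R4C2 would have to be in {8} for the 12 across but in {4,5,6,7,9} for the 28 down — contradiction. So R2C1 = 5.
R2C2 = 14 − 5 = 9 completes the 14 across.
Nothing is forced directly, so branch on R3C1, whose candidates are 1 or 4. If R3C1 = 4: then R3C2 would have to be in {2} for the 6 across but in {4,5,6,7,8} for the 28 down — contradiction. So R3C1 = 1.
R3C2 = 6 − 1 = 5 completes the 6 across.
R4C2 = 8: the only remaining digit allowed by both the 12 across and the 28 down.
R1C2 = 28 − 22 = 6 completes the 28 down.
R4C1 = 12 − 8 = 4 completes the 12 across.
R1C1 = 9 − 6 = 3 completes the 9 across.

4 8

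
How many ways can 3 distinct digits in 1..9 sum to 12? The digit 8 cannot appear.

6

3 distinct digits from 1–9 sum between 6 and 24.
Dropping sets that contain 8.
Enumerating: {1,2,9}, {1,4,7}, {1,5,6}, {2,3,7}, {2,4,6}, {3,4,5}.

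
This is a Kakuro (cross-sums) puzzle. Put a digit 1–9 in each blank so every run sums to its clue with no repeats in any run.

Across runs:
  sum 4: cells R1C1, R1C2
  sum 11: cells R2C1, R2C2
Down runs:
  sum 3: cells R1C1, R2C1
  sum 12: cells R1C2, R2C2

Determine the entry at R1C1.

4 in 2 cells must be {1,3}; 3 in 2 cells must be {1,2}.
The 4 across and the 3 down share only 1, so R1C1 = 1.
R1C2 = 4 − 1 = 3 completes the 4 across.
R2C1 = 3 − 1 = 2 completes the 3 down.
R2C2 = 11 − 2 = 9 completes the 11 across.

1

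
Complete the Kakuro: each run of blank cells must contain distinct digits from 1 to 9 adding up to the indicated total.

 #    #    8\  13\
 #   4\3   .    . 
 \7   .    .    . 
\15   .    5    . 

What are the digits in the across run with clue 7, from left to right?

1 2 4

3 in 2 cells must be {1,2}; 7 in 3 cells must be {1,2,4}; 4 in 2 cells must be {1,3}.
R2C1 = 1: only digit in both the 7-across and 4-down candidate sets.
Given what's placed, R2C2 must be 2 to fit the 7 across and 8 down.
R2C3 = 7 − 3 = 4 completes the 7 across.
R3C1 = 4 − 1 = 3 completes the 4 down.
R3C3 = 15 − 8 = 7 completes the 15 across.
R1C2 = 8 − 7 = 1 completes the 8 down.
R1C3 = 3 − 1 = 2 completes the 3 across.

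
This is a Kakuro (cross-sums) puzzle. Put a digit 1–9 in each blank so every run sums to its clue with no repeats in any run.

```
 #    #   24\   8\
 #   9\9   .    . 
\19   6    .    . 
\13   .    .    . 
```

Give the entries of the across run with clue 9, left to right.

7 2

24 in 3 cells must be {7,8,9}.
R3C1 = 9 − 6 = 3 completes the 9 down.
No cell is forced outright now. R2C2 can only be 8 or 9 (the digits allowed by both its 19 across and its 24 down). If R2C2 = 9: that forces R2C3 = 4, R3C2 = 8, after which R3C3 would have to be in {2} for the 13 across but in {1,3} for the 8 down — contradiction. So R2C2 = 8.
R1C2 = 7: the only remaining digit allowed by both the 9 across and the 24 down.
R1C3 = 9 − 7 = 2 completes the 9 across.
R2C3 = 19 − 14 = 5 completes the 19 across.
R3C2 = 24 − 15 = 9 completes the 24 down.
R3C3 = 13 − 12 = 1 completes the 13 across.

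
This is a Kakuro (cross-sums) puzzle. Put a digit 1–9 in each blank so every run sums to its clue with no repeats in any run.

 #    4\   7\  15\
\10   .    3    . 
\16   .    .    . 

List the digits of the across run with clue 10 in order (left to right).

1, 3, 6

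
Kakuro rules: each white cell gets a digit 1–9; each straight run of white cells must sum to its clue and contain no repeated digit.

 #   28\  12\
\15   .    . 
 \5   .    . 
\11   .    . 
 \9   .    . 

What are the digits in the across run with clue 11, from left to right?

8 3

Only 6 fits R1C2 under both its across sum 15 and down sum 12.
The 5 across and the 28 down share only 4, so R2C1 = 4.
R2C2 = 5 − 4 = 1 completes the 5 across.
R1C1 = 15 − 6 = 9 completes the 15 across.
No cell is forced outright now. R3C1 can only be 7 or 8 (the digits allowed by both its 11 across and its 28 down). If R3C1 = 7: then R3C2 would have to be in {4} for the 11 across but in {2,3} for the 12 down — contradiction. So R3C1 = 8.
R3C2 = 11 − 8 = 3 completes the 11 across.
R4C1 = 28 − 21 = 7 completes the 28 down.
R4C2 = 9 − 7 = 2 completes the 9 across.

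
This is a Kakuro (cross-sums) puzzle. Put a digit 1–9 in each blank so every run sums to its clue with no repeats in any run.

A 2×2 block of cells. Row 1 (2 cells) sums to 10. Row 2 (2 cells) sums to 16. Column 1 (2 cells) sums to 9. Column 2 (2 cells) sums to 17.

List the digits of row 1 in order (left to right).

2 8

16 in 2 cells must be {7,9}; 17 in 2 cells must be {8,9}.
The 16 across and the 9 down share only 7, so (2,1) = 7.
(2,2) = 16 − 7 = 9 completes the 16 across.
(1,1) = 9 − 7 = 2 completes the 9 down.
(1,2) = 10 − 2 = 8 completes the 10 across.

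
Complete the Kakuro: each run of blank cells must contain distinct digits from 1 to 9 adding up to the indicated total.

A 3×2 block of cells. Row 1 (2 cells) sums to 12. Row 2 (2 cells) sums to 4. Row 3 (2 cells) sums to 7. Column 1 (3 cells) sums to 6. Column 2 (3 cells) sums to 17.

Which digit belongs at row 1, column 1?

4 in 2 cells must be {1,3}; 6 in 3 cells must be {1,2,3}.
The 12 across and the 6 down share only 3, so (1,1) = 3.
(1,2) = 12 − 3 = 9 completes the 12 across.
Given what's placed, (2,1) must be 1 to fit the 4 across and 6 down.
(2,2) = 4 − 1 = 3 completes the 4 across.
(3,1) = 6 − 4 = 2 completes the 6 down.
(3,2) = 7 − 2 = 5 completes the 7 across.

3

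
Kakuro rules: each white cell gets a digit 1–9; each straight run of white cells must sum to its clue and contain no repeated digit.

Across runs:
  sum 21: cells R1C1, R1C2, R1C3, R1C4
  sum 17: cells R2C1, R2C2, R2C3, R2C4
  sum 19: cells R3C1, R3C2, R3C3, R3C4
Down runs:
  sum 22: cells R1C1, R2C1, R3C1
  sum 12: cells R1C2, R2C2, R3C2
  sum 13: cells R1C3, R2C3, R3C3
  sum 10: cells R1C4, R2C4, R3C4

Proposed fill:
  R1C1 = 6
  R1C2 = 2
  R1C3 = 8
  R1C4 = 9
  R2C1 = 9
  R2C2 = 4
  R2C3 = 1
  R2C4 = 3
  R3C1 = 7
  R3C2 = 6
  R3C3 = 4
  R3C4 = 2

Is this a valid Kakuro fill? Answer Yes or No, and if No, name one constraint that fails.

No — the down run R1C4–R3C4 sums to 14, not 10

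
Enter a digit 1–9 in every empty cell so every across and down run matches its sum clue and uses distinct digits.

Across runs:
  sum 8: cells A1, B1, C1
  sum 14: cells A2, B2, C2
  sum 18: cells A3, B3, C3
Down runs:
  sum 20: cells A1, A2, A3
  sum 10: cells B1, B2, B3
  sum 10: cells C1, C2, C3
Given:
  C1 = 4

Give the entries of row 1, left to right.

Given what's placed, A1 must be 3 to fit the 8 across and 20 down.
B1 = 8 − 7 = 1 completes the 8 across.
No cell is forced outright now. C2 can only be 1 or 5 (the digits allowed by both its 14 across and its 10 down). If C2 = 5: that forces A2 = 8, after which B2 would have to be in {1} for the 14 across but in {2,3,4,5,6,7} for the 10 down — contradiction. So C2 = 1.
C3 = 10 − 5 = 5 completes the 10 down.
Given what's placed, A3 must be 9 to fit the 18 across and 20 down.
B3 = 18 − 14 = 4 completes the 18 across.
A2 = 20 − 12 = 8 completes the 20 down.
B2 = 14 − 9 = 5 completes the 14 across.

3 1 4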